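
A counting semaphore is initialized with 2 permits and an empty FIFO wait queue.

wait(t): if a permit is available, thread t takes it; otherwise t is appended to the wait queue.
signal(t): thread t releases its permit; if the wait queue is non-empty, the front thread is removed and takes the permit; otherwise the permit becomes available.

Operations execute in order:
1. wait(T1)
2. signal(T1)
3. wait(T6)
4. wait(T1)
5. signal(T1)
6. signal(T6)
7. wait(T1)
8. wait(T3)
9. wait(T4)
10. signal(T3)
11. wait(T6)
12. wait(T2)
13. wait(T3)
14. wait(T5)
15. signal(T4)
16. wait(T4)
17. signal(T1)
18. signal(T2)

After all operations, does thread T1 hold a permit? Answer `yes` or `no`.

Step 1: wait(T1) -> count=1 queue=[] holders={T1}
Step 2: signal(T1) -> count=2 queue=[] holders={none}
Step 3: wait(T6) -> count=1 queue=[] holders={T6}
Step 4: wait(T1) -> count=0 queue=[] holders={T1,T6}
Step 5: signal(T1) -> count=1 queue=[] holders={T6}
Step 6: signal(T6) -> count=2 queue=[] holders={none}
Step 7: wait(T1) -> count=1 queue=[] holders={T1}
Step 8: wait(T3) -> count=0 queue=[] holders={T1,T3}
Step 9: wait(T4) -> count=0 queue=[T4] holders={T1,T3}
Step 10: signal(T3) -> count=0 queue=[] holders={T1,T4}
Step 11: wait(T6) -> count=0 queue=[T6] holders={T1,T4}
Step 12: wait(T2) -> count=0 queue=[T6,T2] holders={T1,T4}
Step 13: wait(T3) -> count=0 queue=[T6,T2,T3] holders={T1,T4}
Step 14: wait(T5) -> count=0 queue=[T6,T2,T3,T5] holders={T1,T4}
Step 15: signal(T4) -> count=0 queue=[T2,T3,T5] holders={T1,T6}
Step 16: wait(T4) -> count=0 queue=[T2,T3,T5,T4] holders={T1,T6}
Step 17: signal(T1) -> count=0 queue=[T3,T5,T4] holders={T2,T6}
Step 18: signal(T2) -> count=0 queue=[T5,T4] holders={T3,T6}
Final holders: {T3,T6} -> T1 not in holders

Answer: no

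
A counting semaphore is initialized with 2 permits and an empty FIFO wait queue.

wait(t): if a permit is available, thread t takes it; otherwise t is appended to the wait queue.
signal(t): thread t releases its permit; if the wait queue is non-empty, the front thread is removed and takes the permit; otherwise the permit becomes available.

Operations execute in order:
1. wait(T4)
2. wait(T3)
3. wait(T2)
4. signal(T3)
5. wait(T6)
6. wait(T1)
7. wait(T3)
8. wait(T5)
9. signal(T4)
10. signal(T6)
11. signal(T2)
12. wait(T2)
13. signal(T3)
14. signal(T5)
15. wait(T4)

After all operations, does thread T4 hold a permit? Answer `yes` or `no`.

Answer: no

Derivation:
Step 1: wait(T4) -> count=1 queue=[] holders={T4}
Step 2: wait(T3) -> count=0 queue=[] holders={T3,T4}
Step 3: wait(T2) -> count=0 queue=[T2] holders={T3,T4}
Step 4: signal(T3) -> count=0 queue=[] holders={T2,T4}
Step 5: wait(T6) -> count=0 queue=[T6] holders={T2,T4}
Step 6: wait(T1) -> count=0 queue=[T6,T1] holders={T2,T4}
Step 7: wait(T3) -> count=0 queue=[T6,T1,T3] holders={T2,T4}
Step 8: wait(T5) -> count=0 queue=[T6,T1,T3,T5] holders={T2,T4}
Step 9: signal(T4) -> count=0 queue=[T1,T3,T5] holders={T2,T6}
Step 10: signal(T6) -> count=0 queue=[T3,T5] holders={T1,T2}
Step 11: signal(T2) -> count=0 queue=[T5] holders={T1,T3}
Step 12: wait(T2) -> count=0 queue=[T5,T2] holders={T1,T3}
Step 13: signal(T3) -> count=0 queue=[T2] holders={T1,T5}
Step 14: signal(T5) -> count=0 queue=[] holders={T1,T2}
Step 15: wait(T4) -> count=0 queue=[T4] holders={T1,T2}
Final holders: {T1,T2} -> T4 not in holders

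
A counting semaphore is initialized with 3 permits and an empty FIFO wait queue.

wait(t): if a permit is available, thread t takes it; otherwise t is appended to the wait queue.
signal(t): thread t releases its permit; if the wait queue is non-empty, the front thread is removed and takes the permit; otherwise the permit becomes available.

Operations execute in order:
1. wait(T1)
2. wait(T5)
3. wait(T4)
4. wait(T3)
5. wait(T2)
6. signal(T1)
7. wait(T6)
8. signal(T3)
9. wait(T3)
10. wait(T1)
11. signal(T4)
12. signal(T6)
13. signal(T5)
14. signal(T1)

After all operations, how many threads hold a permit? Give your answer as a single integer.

Step 1: wait(T1) -> count=2 queue=[] holders={T1}
Step 2: wait(T5) -> count=1 queue=[] holders={T1,T5}
Step 3: wait(T4) -> count=0 queue=[] holders={T1,T4,T5}
Step 4: wait(T3) -> count=0 queue=[T3] holders={T1,T4,T5}
Step 5: wait(T2) -> count=0 queue=[T3,T2] holders={T1,T4,T5}
Step 6: signal(T1) -> count=0 queue=[T2] holders={T3,T4,T5}
Step 7: wait(T6) -> count=0 queue=[T2,T6] holders={T3,T4,T5}
Step 8: signal(T3) -> count=0 queue=[T6] holders={T2,T4,T5}
Step 9: wait(T3) -> count=0 queue=[T6,T3] holders={T2,T4,T5}
Step 10: wait(T1) -> count=0 queue=[T6,T3,T1] holders={T2,T4,T5}
Step 11: signal(T4) -> count=0 queue=[T3,T1] holders={T2,T5,T6}
Step 12: signal(T6) -> count=0 queue=[T1] holders={T2,T3,T5}
Step 13: signal(T5) -> count=0 queue=[] holders={T1,T2,T3}
Step 14: signal(T1) -> count=1 queue=[] holders={T2,T3}
Final holders: {T2,T3} -> 2 thread(s)

Answer: 2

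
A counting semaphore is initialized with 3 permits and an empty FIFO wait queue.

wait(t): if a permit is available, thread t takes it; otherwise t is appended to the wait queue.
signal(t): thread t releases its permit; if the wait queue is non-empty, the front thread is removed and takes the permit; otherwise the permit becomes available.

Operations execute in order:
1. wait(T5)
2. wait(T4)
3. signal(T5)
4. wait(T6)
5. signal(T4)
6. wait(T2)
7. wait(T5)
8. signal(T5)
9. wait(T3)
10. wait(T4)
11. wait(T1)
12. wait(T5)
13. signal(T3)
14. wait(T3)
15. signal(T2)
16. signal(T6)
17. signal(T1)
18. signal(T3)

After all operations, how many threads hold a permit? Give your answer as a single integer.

Answer: 2

Derivation:
Step 1: wait(T5) -> count=2 queue=[] holders={T5}
Step 2: wait(T4) -> count=1 queue=[] holders={T4,T5}
Step 3: signal(T5) -> count=2 queue=[] holders={T4}
Step 4: wait(T6) -> count=1 queue=[] holders={T4,T6}
Step 5: signal(T4) -> count=2 queue=[] holders={T6}
Step 6: wait(T2) -> count=1 queue=[] holders={T2,T6}
Step 7: wait(T5) -> count=0 queue=[] holders={T2,T5,T6}
Step 8: signal(T5) -> count=1 queue=[] holders={T2,T6}
Step 9: wait(T3) -> count=0 queue=[] holders={T2,T3,T6}
Step 10: wait(T4) -> count=0 queue=[T4] holders={T2,T3,T6}
Step 11: wait(T1) -> count=0 queue=[T4,T1] holders={T2,T3,T6}
Step 12: wait(T5) -> count=0 queue=[T4,T1,T5] holders={T2,T3,T6}
Step 13: signal(T3) -> count=0 queue=[T1,T5] holders={T2,T4,T6}
Step 14: wait(T3) -> count=0 queue=[T1,T5,T3] holders={T2,T4,T6}
Step 15: signal(T2) -> count=0 queue=[T5,T3] holders={T1,T4,T6}
Step 16: signal(T6) -> count=0 queue=[T3] holders={T1,T4,T5}
Step 17: signal(T1) -> count=0 queue=[] holders={T3,T4,T5}
Step 18: signal(T3) -> count=1 queue=[] holders={T4,T5}
Final holders: {T4,T5} -> 2 thread(s)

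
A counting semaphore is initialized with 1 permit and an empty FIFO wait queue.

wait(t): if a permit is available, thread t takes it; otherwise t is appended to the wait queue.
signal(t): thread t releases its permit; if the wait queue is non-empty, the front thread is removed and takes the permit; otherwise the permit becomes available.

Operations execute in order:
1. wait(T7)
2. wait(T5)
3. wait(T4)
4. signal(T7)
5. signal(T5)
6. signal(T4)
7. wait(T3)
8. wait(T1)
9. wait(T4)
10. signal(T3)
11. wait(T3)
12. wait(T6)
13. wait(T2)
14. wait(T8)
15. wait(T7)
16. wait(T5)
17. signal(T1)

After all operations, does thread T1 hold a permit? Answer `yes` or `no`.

Answer: no

Derivation:
Step 1: wait(T7) -> count=0 queue=[] holders={T7}
Step 2: wait(T5) -> count=0 queue=[T5] holders={T7}
Step 3: wait(T4) -> count=0 queue=[T5,T4] holders={T7}
Step 4: signal(T7) -> count=0 queue=[T4] holders={T5}
Step 5: signal(T5) -> count=0 queue=[] holders={T4}
Step 6: signal(T4) -> count=1 queue=[] holders={none}
Step 7: wait(T3) -> count=0 queue=[] holders={T3}
Step 8: wait(T1) -> count=0 queue=[T1] holders={T3}
Step 9: wait(T4) -> count=0 queue=[T1,T4] holders={T3}
Step 10: signal(T3) -> count=0 queue=[T4] holders={T1}
Step 11: wait(T3) -> count=0 queue=[T4,T3] holders={T1}
Step 12: wait(T6) -> count=0 queue=[T4,T3,T6] holders={T1}
Step 13: wait(T2) -> count=0 queue=[T4,T3,T6,T2] holders={T1}
Step 14: wait(T8) -> count=0 queue=[T4,T3,T6,T2,T8] holders={T1}
Step 15: wait(T7) -> count=0 queue=[T4,T3,T6,T2,T8,T7] holders={T1}
Step 16: wait(T5) -> count=0 queue=[T4,T3,T6,T2,T8,T7,T5] holders={T1}
Step 17: signal(T1) -> count=0 queue=[T3,T6,T2,T8,T7,T5] holders={T4}
Final holders: {T4} -> T1 not in holders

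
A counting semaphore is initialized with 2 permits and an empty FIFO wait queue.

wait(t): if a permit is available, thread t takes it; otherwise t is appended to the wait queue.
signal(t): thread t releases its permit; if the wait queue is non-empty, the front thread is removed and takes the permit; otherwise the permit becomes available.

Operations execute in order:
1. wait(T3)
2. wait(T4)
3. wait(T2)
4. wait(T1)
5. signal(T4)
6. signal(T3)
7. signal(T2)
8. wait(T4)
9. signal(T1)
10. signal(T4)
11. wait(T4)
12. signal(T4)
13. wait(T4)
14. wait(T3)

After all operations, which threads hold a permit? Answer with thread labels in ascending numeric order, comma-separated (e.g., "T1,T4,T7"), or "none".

Step 1: wait(T3) -> count=1 queue=[] holders={T3}
Step 2: wait(T4) -> count=0 queue=[] holders={T3,T4}
Step 3: wait(T2) -> count=0 queue=[T2] holders={T3,T4}
Step 4: wait(T1) -> count=0 queue=[T2,T1] holders={T3,T4}
Step 5: signal(T4) -> count=0 queue=[T1] holders={T2,T3}
Step 6: signal(T3) -> count=0 queue=[] holders={T1,T2}
Step 7: signal(T2) -> count=1 queue=[] holders={T1}
Step 8: wait(T4) -> count=0 queue=[] holders={T1,T4}
Step 9: signal(T1) -> count=1 queue=[] holders={T4}
Step 10: signal(T4) -> count=2 queue=[] holders={none}
Step 11: wait(T4) -> count=1 queue=[] holders={T4}
Step 12: signal(T4) -> count=2 queue=[] holders={none}
Step 13: wait(T4) -> count=1 queue=[] holders={T4}
Step 14: wait(T3) -> count=0 queue=[] holders={T3,T4}
Final holders: T3,T4

Answer: T3,T4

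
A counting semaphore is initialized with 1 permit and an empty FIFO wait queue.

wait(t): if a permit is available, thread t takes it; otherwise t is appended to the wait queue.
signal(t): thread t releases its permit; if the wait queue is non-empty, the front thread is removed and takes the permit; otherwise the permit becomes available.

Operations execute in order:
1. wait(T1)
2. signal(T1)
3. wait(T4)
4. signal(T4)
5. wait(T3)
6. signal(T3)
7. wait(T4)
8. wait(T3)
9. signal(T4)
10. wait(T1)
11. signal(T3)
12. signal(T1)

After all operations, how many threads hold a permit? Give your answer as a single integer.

Answer: 0

Derivation:
Step 1: wait(T1) -> count=0 queue=[] holders={T1}
Step 2: signal(T1) -> count=1 queue=[] holders={none}
Step 3: wait(T4) -> count=0 queue=[] holders={T4}
Step 4: signal(T4) -> count=1 queue=[] holders={none}
Step 5: wait(T3) -> count=0 queue=[] holders={T3}
Step 6: signal(T3) -> count=1 queue=[] holders={none}
Step 7: wait(T4) -> count=0 queue=[] holders={T4}
Step 8: wait(T3) -> count=0 queue=[T3] holders={T4}
Step 9: signal(T4) -> count=0 queue=[] holders={T3}
Step 10: wait(T1) -> count=0 queue=[T1] holders={T3}
Step 11: signal(T3) -> count=0 queue=[] holders={T1}
Step 12: signal(T1) -> count=1 queue=[] holders={none}
Final holders: {none} -> 0 thread(s)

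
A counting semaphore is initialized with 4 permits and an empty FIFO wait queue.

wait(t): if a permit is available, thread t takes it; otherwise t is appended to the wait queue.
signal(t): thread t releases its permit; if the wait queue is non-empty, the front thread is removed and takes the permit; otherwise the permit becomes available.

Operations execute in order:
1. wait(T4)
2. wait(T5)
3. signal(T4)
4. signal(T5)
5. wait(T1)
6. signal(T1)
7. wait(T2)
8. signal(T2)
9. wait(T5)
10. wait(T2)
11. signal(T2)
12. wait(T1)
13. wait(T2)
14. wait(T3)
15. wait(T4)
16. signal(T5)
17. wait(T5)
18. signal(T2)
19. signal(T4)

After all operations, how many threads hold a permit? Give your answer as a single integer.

Answer: 3

Derivation:
Step 1: wait(T4) -> count=3 queue=[] holders={T4}
Step 2: wait(T5) -> count=2 queue=[] holders={T4,T5}
Step 3: signal(T4) -> count=3 queue=[] holders={T5}
Step 4: signal(T5) -> count=4 queue=[] holders={none}
Step 5: wait(T1) -> count=3 queue=[] holders={T1}
Step 6: signal(T1) -> count=4 queue=[] holders={none}
Step 7: wait(T2) -> count=3 queue=[] holders={T2}
Step 8: signal(T2) -> count=4 queue=[] holders={none}
Step 9: wait(T5) -> count=3 queue=[] holders={T5}
Step 10: wait(T2) -> count=2 queue=[] holders={T2,T5}
Step 11: signal(T2) -> count=3 queue=[] holders={T5}
Step 12: wait(T1) -> count=2 queue=[] holders={T1,T5}
Step 13: wait(T2) -> count=1 queue=[] holders={T1,T2,T5}
Step 14: wait(T3) -> count=0 queue=[] holders={T1,T2,T3,T5}
Step 15: wait(T4) -> count=0 queue=[T4] holders={T1,T2,T3,T5}
Step 16: signal(T5) -> count=0 queue=[] holders={T1,T2,T3,T4}
Step 17: wait(T5) -> count=0 queue=[T5] holders={T1,T2,T3,T4}
Step 18: signal(T2) -> count=0 queue=[] holders={T1,T3,T4,T5}
Step 19: signal(T4) -> count=1 queue=[] holders={T1,T3,T5}
Final holders: {T1,T3,T5} -> 3 thread(s)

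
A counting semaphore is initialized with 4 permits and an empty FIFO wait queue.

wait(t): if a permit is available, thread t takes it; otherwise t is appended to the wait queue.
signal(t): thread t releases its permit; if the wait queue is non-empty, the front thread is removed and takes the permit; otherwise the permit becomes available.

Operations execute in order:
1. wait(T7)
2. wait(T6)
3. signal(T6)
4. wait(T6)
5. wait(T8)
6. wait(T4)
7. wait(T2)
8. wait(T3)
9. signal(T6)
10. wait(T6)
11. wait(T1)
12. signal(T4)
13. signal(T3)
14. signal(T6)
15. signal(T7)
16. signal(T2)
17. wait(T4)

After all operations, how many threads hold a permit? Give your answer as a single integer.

Answer: 3

Derivation:
Step 1: wait(T7) -> count=3 queue=[] holders={T7}
Step 2: wait(T6) -> count=2 queue=[] holders={T6,T7}
Step 3: signal(T6) -> count=3 queue=[] holders={T7}
Step 4: wait(T6) -> count=2 queue=[] holders={T6,T7}
Step 5: wait(T8) -> count=1 queue=[] holders={T6,T7,T8}
Step 6: wait(T4) -> count=0 queue=[] holders={T4,T6,T7,T8}
Step 7: wait(T2) -> count=0 queue=[T2] holders={T4,T6,T7,T8}
Step 8: wait(T3) -> count=0 queue=[T2,T3] holders={T4,T6,T7,T8}
Step 9: signal(T6) -> count=0 queue=[T3] holders={T2,T4,T7,T8}
Step 10: wait(T6) -> count=0 queue=[T3,T6] holders={T2,T4,T7,T8}
Step 11: wait(T1) -> count=0 queue=[T3,T6,T1] holders={T2,T4,T7,T8}
Step 12: signal(T4) -> count=0 queue=[T6,T1] holders={T2,T3,T7,T8}
Step 13: signal(T3) -> count=0 queue=[T1] holders={T2,T6,T7,T8}
Step 14: signal(T6) -> count=0 queue=[] holders={T1,T2,T7,T8}
Step 15: signal(T7) -> count=1 queue=[] holders={T1,T2,T8}
Step 16: signal(T2) -> count=2 queue=[] holders={T1,T8}
Step 17: wait(T4) -> count=1 queue=[] holders={T1,T4,T8}
Final holders: {T1,T4,T8} -> 3 thread(s)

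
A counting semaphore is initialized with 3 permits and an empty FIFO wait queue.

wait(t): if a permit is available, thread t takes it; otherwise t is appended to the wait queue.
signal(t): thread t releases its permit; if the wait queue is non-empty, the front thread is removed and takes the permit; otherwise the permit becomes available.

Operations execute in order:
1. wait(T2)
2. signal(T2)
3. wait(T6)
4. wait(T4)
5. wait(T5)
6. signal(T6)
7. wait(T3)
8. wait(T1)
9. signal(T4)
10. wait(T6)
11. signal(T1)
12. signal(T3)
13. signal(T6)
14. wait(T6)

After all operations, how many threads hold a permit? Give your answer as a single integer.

Step 1: wait(T2) -> count=2 queue=[] holders={T2}
Step 2: signal(T2) -> count=3 queue=[] holders={none}
Step 3: wait(T6) -> count=2 queue=[] holders={T6}
Step 4: wait(T4) -> count=1 queue=[] holders={T4,T6}
Step 5: wait(T5) -> count=0 queue=[] holders={T4,T5,T6}
Step 6: signal(T6) -> count=1 queue=[] holders={T4,T5}
Step 7: wait(T3) -> count=0 queue=[] holders={T3,T4,T5}
Step 8: wait(T1) -> count=0 queue=[T1] holders={T3,T4,T5}
Step 9: signal(T4) -> count=0 queue=[] holders={T1,T3,T5}
Step 10: wait(T6) -> count=0 queue=[T6] holders={T1,T3,T5}
Step 11: signal(T1) -> count=0 queue=[] holders={T3,T5,T6}
Step 12: signal(T3) -> count=1 queue=[] holders={T5,T6}
Step 13: signal(T6) -> count=2 queue=[] holders={T5}
Step 14: wait(T6) -> count=1 queue=[] holders={T5,T6}
Final holders: {T5,T6} -> 2 thread(s)

Answer: 2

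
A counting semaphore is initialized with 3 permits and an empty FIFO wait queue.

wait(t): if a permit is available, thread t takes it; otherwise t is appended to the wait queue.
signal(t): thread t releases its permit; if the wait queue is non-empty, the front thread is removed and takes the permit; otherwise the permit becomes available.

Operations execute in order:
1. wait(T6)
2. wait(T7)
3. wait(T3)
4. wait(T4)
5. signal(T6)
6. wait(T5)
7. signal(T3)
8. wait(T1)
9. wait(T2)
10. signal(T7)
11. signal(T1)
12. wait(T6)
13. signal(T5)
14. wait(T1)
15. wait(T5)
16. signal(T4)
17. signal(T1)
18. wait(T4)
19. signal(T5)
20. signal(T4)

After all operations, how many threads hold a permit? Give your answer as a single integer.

Step 1: wait(T6) -> count=2 queue=[] holders={T6}
Step 2: wait(T7) -> count=1 queue=[] holders={T6,T7}
Step 3: wait(T3) -> count=0 queue=[] holders={T3,T6,T7}
Step 4: wait(T4) -> count=0 queue=[T4] holders={T3,T6,T7}
Step 5: signal(T6) -> count=0 queue=[] holders={T3,T4,T7}
Step 6: wait(T5) -> count=0 queue=[T5] holders={T3,T4,T7}
Step 7: signal(T3) -> count=0 queue=[] holders={T4,T5,T7}
Step 8: wait(T1) -> count=0 queue=[T1] holders={T4,T5,T7}
Step 9: wait(T2) -> count=0 queue=[T1,T2] holders={T4,T5,T7}
Step 10: signal(T7) -> count=0 queue=[T2] holders={T1,T4,T5}
Step 11: signal(T1) -> count=0 queue=[] holders={T2,T4,T5}
Step 12: wait(T6) -> count=0 queue=[T6] holders={T2,T4,T5}
Step 13: signal(T5) -> count=0 queue=[] holders={T2,T4,T6}
Step 14: wait(T1) -> count=0 queue=[T1] holders={T2,T4,T6}
Step 15: wait(T5) -> count=0 queue=[T1,T5] holders={T2,T4,T6}
Step 16: signal(T4) -> count=0 queue=[T5] holders={T1,T2,T6}
Step 17: signal(T1) -> count=0 queue=[] holders={T2,T5,T6}
Step 18: wait(T4) -> count=0 queue=[T4] holders={T2,T5,T6}
Step 19: signal(T5) -> count=0 queue=[] holders={T2,T4,T6}
Step 20: signal(T4) -> count=1 queue=[] holders={T2,T6}
Final holders: {T2,T6} -> 2 thread(s)

Answer: 2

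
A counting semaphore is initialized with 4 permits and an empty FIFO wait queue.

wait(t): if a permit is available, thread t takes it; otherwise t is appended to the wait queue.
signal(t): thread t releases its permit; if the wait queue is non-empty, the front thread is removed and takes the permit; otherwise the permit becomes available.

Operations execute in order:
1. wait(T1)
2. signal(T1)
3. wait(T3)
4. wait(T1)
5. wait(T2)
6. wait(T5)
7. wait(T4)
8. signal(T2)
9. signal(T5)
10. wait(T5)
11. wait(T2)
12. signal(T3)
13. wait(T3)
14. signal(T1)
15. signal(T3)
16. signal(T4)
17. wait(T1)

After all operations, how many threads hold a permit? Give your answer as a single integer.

Answer: 3

Derivation:
Step 1: wait(T1) -> count=3 queue=[] holders={T1}
Step 2: signal(T1) -> count=4 queue=[] holders={none}
Step 3: wait(T3) -> count=3 queue=[] holders={T3}
Step 4: wait(T1) -> count=2 queue=[] holders={T1,T3}
Step 5: wait(T2) -> count=1 queue=[] holders={T1,T2,T3}
Step 6: wait(T5) -> count=0 queue=[] holders={T1,T2,T3,T5}
Step 7: wait(T4) -> count=0 queue=[T4] holders={T1,T2,T3,T5}
Step 8: signal(T2) -> count=0 queue=[] holders={T1,T3,T4,T5}
Step 9: signal(T5) -> count=1 queue=[] holders={T1,T3,T4}
Step 10: wait(T5) -> count=0 queue=[] holders={T1,T3,T4,T5}
Step 11: wait(T2) -> count=0 queue=[T2] holders={T1,T3,T4,T5}
Step 12: signal(T3) -> count=0 queue=[] holders={T1,T2,T4,T5}
Step 13: wait(T3) -> count=0 queue=[T3] holders={T1,T2,T4,T5}
Step 14: signal(T1) -> count=0 queue=[] holders={T2,T3,T4,T5}
Step 15: signal(T3) -> count=1 queue=[] holders={T2,T4,T5}
Step 16: signal(T4) -> count=2 queue=[] holders={T2,T5}
Step 17: wait(T1) -> count=1 queue=[] holders={T1,T2,T5}
Final holders: {T1,T2,T5} -> 3 thread(s)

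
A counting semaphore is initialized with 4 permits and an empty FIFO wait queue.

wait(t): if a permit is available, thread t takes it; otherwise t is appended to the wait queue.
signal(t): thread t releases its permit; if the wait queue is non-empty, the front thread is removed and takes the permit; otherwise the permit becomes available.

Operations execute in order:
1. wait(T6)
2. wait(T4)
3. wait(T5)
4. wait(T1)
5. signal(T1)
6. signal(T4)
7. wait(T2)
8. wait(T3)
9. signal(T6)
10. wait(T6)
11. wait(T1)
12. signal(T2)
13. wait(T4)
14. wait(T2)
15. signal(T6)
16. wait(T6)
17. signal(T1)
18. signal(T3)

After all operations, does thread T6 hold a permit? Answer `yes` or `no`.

Step 1: wait(T6) -> count=3 queue=[] holders={T6}
Step 2: wait(T4) -> count=2 queue=[] holders={T4,T6}
Step 3: wait(T5) -> count=1 queue=[] holders={T4,T5,T6}
Step 4: wait(T1) -> count=0 queue=[] holders={T1,T4,T5,T6}
Step 5: signal(T1) -> count=1 queue=[] holders={T4,T5,T6}
Step 6: signal(T4) -> count=2 queue=[] holders={T5,T6}
Step 7: wait(T2) -> count=1 queue=[] holders={T2,T5,T6}
Step 8: wait(T3) -> count=0 queue=[] holders={T2,T3,T5,T6}
Step 9: signal(T6) -> count=1 queue=[] holders={T2,T3,T5}
Step 10: wait(T6) -> count=0 queue=[] holders={T2,T3,T5,T6}
Step 11: wait(T1) -> count=0 queue=[T1] holders={T2,T3,T5,T6}
Step 12: signal(T2) -> count=0 queue=[] holders={T1,T3,T5,T6}
Step 13: wait(T4) -> count=0 queue=[T4] holders={T1,T3,T5,T6}
Step 14: wait(T2) -> count=0 queue=[T4,T2] holders={T1,T3,T5,T6}
Step 15: signal(T6) -> count=0 queue=[T2] holders={T1,T3,T4,T5}
Step 16: wait(T6) -> count=0 queue=[T2,T6] holders={T1,T3,T4,T5}
Step 17: signal(T1) -> count=0 queue=[T6] holders={T2,T3,T4,T5}
Step 18: signal(T3) -> count=0 queue=[] holders={T2,T4,T5,T6}
Final holders: {T2,T4,T5,T6} -> T6 in holders

Answer: yes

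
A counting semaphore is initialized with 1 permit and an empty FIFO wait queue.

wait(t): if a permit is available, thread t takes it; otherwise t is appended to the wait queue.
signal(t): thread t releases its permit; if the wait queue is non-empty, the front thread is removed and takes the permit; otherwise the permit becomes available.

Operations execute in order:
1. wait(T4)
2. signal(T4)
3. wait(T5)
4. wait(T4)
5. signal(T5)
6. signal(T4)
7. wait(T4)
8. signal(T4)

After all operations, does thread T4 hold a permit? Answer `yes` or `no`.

Answer: no

Derivation:
Step 1: wait(T4) -> count=0 queue=[] holders={T4}
Step 2: signal(T4) -> count=1 queue=[] holders={none}
Step 3: wait(T5) -> count=0 queue=[] holders={T5}
Step 4: wait(T4) -> count=0 queue=[T4] holders={T5}
Step 5: signal(T5) -> count=0 queue=[] holders={T4}
Step 6: signal(T4) -> count=1 queue=[] holders={none}
Step 7: wait(T4) -> count=0 queue=[] holders={T4}
Step 8: signal(T4) -> count=1 queue=[] holders={none}
Final holders: {none} -> T4 not in holders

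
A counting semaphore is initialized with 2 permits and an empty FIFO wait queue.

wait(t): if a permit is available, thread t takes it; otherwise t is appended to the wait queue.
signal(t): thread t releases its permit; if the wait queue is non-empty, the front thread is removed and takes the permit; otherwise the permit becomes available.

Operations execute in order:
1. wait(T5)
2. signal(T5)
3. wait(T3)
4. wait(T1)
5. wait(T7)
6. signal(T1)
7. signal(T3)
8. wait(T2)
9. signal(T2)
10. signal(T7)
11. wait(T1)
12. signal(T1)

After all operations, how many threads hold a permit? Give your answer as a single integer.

Step 1: wait(T5) -> count=1 queue=[] holders={T5}
Step 2: signal(T5) -> count=2 queue=[] holders={none}
Step 3: wait(T3) -> count=1 queue=[] holders={T3}
Step 4: wait(T1) -> count=0 queue=[] holders={T1,T3}
Step 5: wait(T7) -> count=0 queue=[T7] holders={T1,T3}
Step 6: signal(T1) -> count=0 queue=[] holders={T3,T7}
Step 7: signal(T3) -> count=1 queue=[] holders={T7}
Step 8: wait(T2) -> count=0 queue=[] holders={T2,T7}
Step 9: signal(T2) -> count=1 queue=[] holders={T7}
Step 10: signal(T7) -> count=2 queue=[] holders={none}
Step 11: wait(T1) -> count=1 queue=[] holders={T1}
Step 12: signal(T1) -> count=2 queue=[] holders={none}
Final holders: {none} -> 0 thread(s)

Answer: 0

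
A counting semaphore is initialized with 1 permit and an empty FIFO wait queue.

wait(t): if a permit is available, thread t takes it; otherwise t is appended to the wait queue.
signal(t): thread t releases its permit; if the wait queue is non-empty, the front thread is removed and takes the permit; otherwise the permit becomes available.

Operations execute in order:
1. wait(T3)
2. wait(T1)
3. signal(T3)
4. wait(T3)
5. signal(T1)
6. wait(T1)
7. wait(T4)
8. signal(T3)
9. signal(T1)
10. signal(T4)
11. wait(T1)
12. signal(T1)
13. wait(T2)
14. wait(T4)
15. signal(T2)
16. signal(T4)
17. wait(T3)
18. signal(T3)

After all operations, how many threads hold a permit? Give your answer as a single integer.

Answer: 0

Derivation:
Step 1: wait(T3) -> count=0 queue=[] holders={T3}
Step 2: wait(T1) -> count=0 queue=[T1] holders={T3}
Step 3: signal(T3) -> count=0 queue=[] holders={T1}
Step 4: wait(T3) -> count=0 queue=[T3] holders={T1}
Step 5: signal(T1) -> count=0 queue=[] holders={T3}
Step 6: wait(T1) -> count=0 queue=[T1] holders={T3}
Step 7: wait(T4) -> count=0 queue=[T1,T4] holders={T3}
Step 8: signal(T3) -> count=0 queue=[T4] holders={T1}
Step 9: signal(T1) -> count=0 queue=[] holders={T4}
Step 10: signal(T4) -> count=1 queue=[] holders={none}
Step 11: wait(T1) -> count=0 queue=[] holders={T1}
Step 12: signal(T1) -> count=1 queue=[] holders={none}
Step 13: wait(T2) -> count=0 queue=[] holders={T2}
Step 14: wait(T4) -> count=0 queue=[T4] holders={T2}
Step 15: signal(T2) -> count=0 queue=[] holders={T4}
Step 16: signal(T4) -> count=1 queue=[] holders={none}
Step 17: wait(T3) -> count=0 queue=[] holders={T3}
Step 18: signal(T3) -> count=1 queue=[] holders={none}
Final holders: {none} -> 0 thread(s)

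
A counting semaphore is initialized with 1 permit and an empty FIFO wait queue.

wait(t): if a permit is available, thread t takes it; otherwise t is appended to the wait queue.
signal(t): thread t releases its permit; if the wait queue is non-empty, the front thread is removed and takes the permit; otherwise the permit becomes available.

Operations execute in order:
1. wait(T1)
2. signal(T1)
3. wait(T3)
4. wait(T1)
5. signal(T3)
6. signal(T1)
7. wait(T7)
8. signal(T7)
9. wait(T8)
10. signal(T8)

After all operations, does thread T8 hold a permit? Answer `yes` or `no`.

Answer: no

Derivation:
Step 1: wait(T1) -> count=0 queue=[] holders={T1}
Step 2: signal(T1) -> count=1 queue=[] holders={none}
Step 3: wait(T3) -> count=0 queue=[] holders={T3}
Step 4: wait(T1) -> count=0 queue=[T1] holders={T3}
Step 5: signal(T3) -> count=0 queue=[] holders={T1}
Step 6: signal(T1) -> count=1 queue=[] holders={none}
Step 7: wait(T7) -> count=0 queue=[] holders={T7}
Step 8: signal(T7) -> count=1 queue=[] holders={none}
Step 9: wait(T8) -> count=0 queue=[] holders={T8}
Step 10: signal(T8) -> count=1 queue=[] holders={none}
Final holders: {none} -> T8 not in holders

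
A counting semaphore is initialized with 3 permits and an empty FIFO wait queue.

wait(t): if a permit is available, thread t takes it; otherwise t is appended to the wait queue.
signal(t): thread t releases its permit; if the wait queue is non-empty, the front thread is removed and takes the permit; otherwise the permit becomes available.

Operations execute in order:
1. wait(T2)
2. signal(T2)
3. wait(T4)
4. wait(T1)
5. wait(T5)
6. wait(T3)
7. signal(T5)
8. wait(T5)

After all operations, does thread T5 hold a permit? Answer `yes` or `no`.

Step 1: wait(T2) -> count=2 queue=[] holders={T2}
Step 2: signal(T2) -> count=3 queue=[] holders={none}
Step 3: wait(T4) -> count=2 queue=[] holders={T4}
Step 4: wait(T1) -> count=1 queue=[] holders={T1,T4}
Step 5: wait(T5) -> count=0 queue=[] holders={T1,T4,T5}
Step 6: wait(T3) -> count=0 queue=[T3] holders={T1,T4,T5}
Step 7: signal(T5) -> count=0 queue=[] holders={T1,T3,T4}
Step 8: wait(T5) -> count=0 queue=[T5] holders={T1,T3,T4}
Final holders: {T1,T3,T4} -> T5 not in holders

Answer: no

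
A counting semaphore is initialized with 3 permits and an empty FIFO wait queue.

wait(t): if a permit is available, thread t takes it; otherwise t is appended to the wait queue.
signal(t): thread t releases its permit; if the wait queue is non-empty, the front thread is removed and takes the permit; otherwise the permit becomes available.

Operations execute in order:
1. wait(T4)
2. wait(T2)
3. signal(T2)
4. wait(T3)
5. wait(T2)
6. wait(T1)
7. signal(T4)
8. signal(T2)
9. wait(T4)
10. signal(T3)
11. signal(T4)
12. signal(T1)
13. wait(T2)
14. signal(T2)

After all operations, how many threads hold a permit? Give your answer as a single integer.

Step 1: wait(T4) -> count=2 queue=[] holders={T4}
Step 2: wait(T2) -> count=1 queue=[] holders={T2,T4}
Step 3: signal(T2) -> count=2 queue=[] holders={T4}
Step 4: wait(T3) -> count=1 queue=[] holders={T3,T4}
Step 5: wait(T2) -> count=0 queue=[] holders={T2,T3,T4}
Step 6: wait(T1) -> count=0 queue=[T1] holders={T2,T3,T4}
Step 7: signal(T4) -> count=0 queue=[] holders={T1,T2,T3}
Step 8: signal(T2) -> count=1 queue=[] holders={T1,T3}
Step 9: wait(T4) -> count=0 queue=[] holders={T1,T3,T4}
Step 10: signal(T3) -> count=1 queue=[] holders={T1,T4}
Step 11: signal(T4) -> count=2 queue=[] holders={T1}
Step 12: signal(T1) -> count=3 queue=[] holders={none}
Step 13: wait(T2) -> count=2 queue=[] holders={T2}
Step 14: signal(T2) -> count=3 queue=[] holders={none}
Final holders: {none} -> 0 thread(s)

Answer: 0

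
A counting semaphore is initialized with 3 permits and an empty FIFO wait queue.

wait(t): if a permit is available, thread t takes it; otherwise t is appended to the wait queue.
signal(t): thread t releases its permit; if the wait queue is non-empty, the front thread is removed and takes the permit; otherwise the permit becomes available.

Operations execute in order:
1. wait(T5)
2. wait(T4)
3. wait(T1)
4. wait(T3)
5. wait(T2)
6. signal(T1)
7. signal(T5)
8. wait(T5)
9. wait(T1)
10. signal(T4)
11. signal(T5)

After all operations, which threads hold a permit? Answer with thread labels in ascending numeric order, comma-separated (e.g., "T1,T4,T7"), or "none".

Step 1: wait(T5) -> count=2 queue=[] holders={T5}
Step 2: wait(T4) -> count=1 queue=[] holders={T4,T5}
Step 3: wait(T1) -> count=0 queue=[] holders={T1,T4,T5}
Step 4: wait(T3) -> count=0 queue=[T3] holders={T1,T4,T5}
Step 5: wait(T2) -> count=0 queue=[T3,T2] holders={T1,T4,T5}
Step 6: signal(T1) -> count=0 queue=[T2] holders={T3,T4,T5}
Step 7: signal(T5) -> count=0 queue=[] holders={T2,T3,T4}
Step 8: wait(T5) -> count=0 queue=[T5] holders={T2,T3,T4}
Step 9: wait(T1) -> count=0 queue=[T5,T1] holders={T2,T3,T4}
Step 10: signal(T4) -> count=0 queue=[T1] holders={T2,T3,T5}
Step 11: signal(T5) -> count=0 queue=[] holders={T1,T2,T3}
Final holders: T1,T2,T3

Answer: T1,T2,T3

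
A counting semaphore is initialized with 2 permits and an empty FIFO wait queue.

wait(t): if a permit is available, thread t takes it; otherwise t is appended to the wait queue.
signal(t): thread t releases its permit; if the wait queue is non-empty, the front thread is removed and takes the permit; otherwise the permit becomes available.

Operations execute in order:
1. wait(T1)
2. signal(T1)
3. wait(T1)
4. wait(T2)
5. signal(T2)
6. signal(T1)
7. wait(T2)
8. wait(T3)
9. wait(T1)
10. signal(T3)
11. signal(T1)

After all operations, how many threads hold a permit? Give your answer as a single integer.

Answer: 1

Derivation:
Step 1: wait(T1) -> count=1 queue=[] holders={T1}
Step 2: signal(T1) -> count=2 queue=[] holders={none}
Step 3: wait(T1) -> count=1 queue=[] holders={T1}
Step 4: wait(T2) -> count=0 queue=[] holders={T1,T2}
Step 5: signal(T2) -> count=1 queue=[] holders={T1}
Step 6: signal(T1) -> count=2 queue=[] holders={none}
Step 7: wait(T2) -> count=1 queue=[] holders={T2}
Step 8: wait(T3) -> count=0 queue=[] holders={T2,T3}
Step 9: wait(T1) -> count=0 queue=[T1] holders={T2,T3}
Step 10: signal(T3) -> count=0 queue=[] holders={T1,T2}
Step 11: signal(T1) -> count=1 queue=[] holders={T2}
Final holders: {T2} -> 1 thread(s)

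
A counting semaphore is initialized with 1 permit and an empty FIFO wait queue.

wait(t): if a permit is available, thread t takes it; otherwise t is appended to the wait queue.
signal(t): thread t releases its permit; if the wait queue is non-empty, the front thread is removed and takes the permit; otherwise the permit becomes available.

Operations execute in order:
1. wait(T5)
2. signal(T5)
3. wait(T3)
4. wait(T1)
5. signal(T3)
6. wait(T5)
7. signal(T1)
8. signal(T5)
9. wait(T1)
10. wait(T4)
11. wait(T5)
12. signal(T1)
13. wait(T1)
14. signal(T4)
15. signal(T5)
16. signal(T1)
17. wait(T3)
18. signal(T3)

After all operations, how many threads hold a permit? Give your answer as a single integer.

Step 1: wait(T5) -> count=0 queue=[] holders={T5}
Step 2: signal(T5) -> count=1 queue=[] holders={none}
Step 3: wait(T3) -> count=0 queue=[] holders={T3}
Step 4: wait(T1) -> count=0 queue=[T1] holders={T3}
Step 5: signal(T3) -> count=0 queue=[] holders={T1}
Step 6: wait(T5) -> count=0 queue=[T5] holders={T1}
Step 7: signal(T1) -> count=0 queue=[] holders={T5}
Step 8: signal(T5) -> count=1 queue=[] holders={none}
Step 9: wait(T1) -> count=0 queue=[] holders={T1}
Step 10: wait(T4) -> count=0 queue=[T4] holders={T1}
Step 11: wait(T5) -> count=0 queue=[T4,T5] holders={T1}
Step 12: signal(T1) -> count=0 queue=[T5] holders={T4}
Step 13: wait(T1) -> count=0 queue=[T5,T1] holders={T4}
Step 14: signal(T4) -> count=0 queue=[T1] holders={T5}
Step 15: signal(T5) -> count=0 queue=[] holders={T1}
Step 16: signal(T1) -> count=1 queue=[] holders={none}
Step 17: wait(T3) -> count=0 queue=[] holders={T3}
Step 18: signal(T3) -> count=1 queue=[] holders={none}
Final holders: {none} -> 0 thread(s)

Answer: 0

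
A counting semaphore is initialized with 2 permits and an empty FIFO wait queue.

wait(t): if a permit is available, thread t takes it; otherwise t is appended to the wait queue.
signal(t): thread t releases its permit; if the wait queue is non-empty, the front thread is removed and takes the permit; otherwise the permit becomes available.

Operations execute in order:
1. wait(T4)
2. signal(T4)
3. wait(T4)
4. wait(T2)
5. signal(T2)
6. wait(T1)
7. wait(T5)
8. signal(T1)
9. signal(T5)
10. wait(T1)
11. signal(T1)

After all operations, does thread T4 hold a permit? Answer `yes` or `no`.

Answer: yes

Derivation:
Step 1: wait(T4) -> count=1 queue=[] holders={T4}
Step 2: signal(T4) -> count=2 queue=[] holders={none}
Step 3: wait(T4) -> count=1 queue=[] holders={T4}
Step 4: wait(T2) -> count=0 queue=[] holders={T2,T4}
Step 5: signal(T2) -> count=1 queue=[] holders={T4}
Step 6: wait(T1) -> count=0 queue=[] holders={T1,T4}
Step 7: wait(T5) -> count=0 queue=[T5] holders={T1,T4}
Step 8: signal(T1) -> count=0 queue=[] holders={T4,T5}
Step 9: signal(T5) -> count=1 queue=[] holders={T4}
Step 10: wait(T1) -> count=0 queue=[] holders={T1,T4}
Step 11: signal(T1) -> count=1 queue=[] holders={T4}
Final holders: {T4} -> T4 in holders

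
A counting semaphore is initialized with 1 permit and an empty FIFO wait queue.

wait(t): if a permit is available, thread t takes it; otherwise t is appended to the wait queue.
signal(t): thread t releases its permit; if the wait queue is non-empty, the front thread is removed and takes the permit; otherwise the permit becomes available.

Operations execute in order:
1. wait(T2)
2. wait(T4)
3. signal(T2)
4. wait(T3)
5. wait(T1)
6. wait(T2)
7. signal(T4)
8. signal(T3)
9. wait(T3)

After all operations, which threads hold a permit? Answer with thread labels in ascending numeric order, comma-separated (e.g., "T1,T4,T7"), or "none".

Answer: T1

Derivation:
Step 1: wait(T2) -> count=0 queue=[] holders={T2}
Step 2: wait(T4) -> count=0 queue=[T4] holders={T2}
Step 3: signal(T2) -> count=0 queue=[] holders={T4}
Step 4: wait(T3) -> count=0 queue=[T3] holders={T4}
Step 5: wait(T1) -> count=0 queue=[T3,T1] holders={T4}
Step 6: wait(T2) -> count=0 queue=[T3,T1,T2] holders={T4}
Step 7: signal(T4) -> count=0 queue=[T1,T2] holders={T3}
Step 8: signal(T3) -> count=0 queue=[T2] holders={T1}
Step 9: wait(T3) -> count=0 queue=[T2,T3] holders={T1}
Final holders: T1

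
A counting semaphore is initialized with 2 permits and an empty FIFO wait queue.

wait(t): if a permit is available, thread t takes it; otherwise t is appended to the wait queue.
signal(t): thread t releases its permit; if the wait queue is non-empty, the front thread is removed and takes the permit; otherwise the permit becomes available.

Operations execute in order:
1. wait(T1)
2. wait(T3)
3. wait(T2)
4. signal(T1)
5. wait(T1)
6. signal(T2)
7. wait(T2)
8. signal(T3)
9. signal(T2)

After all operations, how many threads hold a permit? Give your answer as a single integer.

Answer: 1

Derivation:
Step 1: wait(T1) -> count=1 queue=[] holders={T1}
Step 2: wait(T3) -> count=0 queue=[] holders={T1,T3}
Step 3: wait(T2) -> count=0 queue=[T2] holders={T1,T3}
Step 4: signal(T1) -> count=0 queue=[] holders={T2,T3}
Step 5: wait(T1) -> count=0 queue=[T1] holders={T2,T3}
Step 6: signal(T2) -> count=0 queue=[] holders={T1,T3}
Step 7: wait(T2) -> count=0 queue=[T2] holders={T1,T3}
Step 8: signal(T3) -> count=0 queue=[] holders={T1,T2}
Step 9: signal(T2) -> count=1 queue=[] holders={T1}
Final holders: {T1} -> 1 thread(s)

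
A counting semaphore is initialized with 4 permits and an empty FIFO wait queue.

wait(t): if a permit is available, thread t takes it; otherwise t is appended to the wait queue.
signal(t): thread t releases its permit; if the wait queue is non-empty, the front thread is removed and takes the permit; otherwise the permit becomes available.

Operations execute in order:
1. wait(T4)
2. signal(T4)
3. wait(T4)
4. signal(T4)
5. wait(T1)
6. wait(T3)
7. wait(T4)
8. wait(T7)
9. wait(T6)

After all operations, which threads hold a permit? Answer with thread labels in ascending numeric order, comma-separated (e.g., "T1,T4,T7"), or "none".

Answer: T1,T3,T4,T7

Derivation:
Step 1: wait(T4) -> count=3 queue=[] holders={T4}
Step 2: signal(T4) -> count=4 queue=[] holders={none}
Step 3: wait(T4) -> count=3 queue=[] holders={T4}
Step 4: signal(T4) -> count=4 queue=[] holders={none}
Step 5: wait(T1) -> count=3 queue=[] holders={T1}
Step 6: wait(T3) -> count=2 queue=[] holders={T1,T3}
Step 7: wait(T4) -> count=1 queue=[] holders={T1,T3,T4}
Step 8: wait(T7) -> count=0 queue=[] holders={T1,T3,T4,T7}
Step 9: wait(T6) -> count=0 queue=[T6] holders={T1,T3,T4,T7}
Final holders: T1,T3,T4,T7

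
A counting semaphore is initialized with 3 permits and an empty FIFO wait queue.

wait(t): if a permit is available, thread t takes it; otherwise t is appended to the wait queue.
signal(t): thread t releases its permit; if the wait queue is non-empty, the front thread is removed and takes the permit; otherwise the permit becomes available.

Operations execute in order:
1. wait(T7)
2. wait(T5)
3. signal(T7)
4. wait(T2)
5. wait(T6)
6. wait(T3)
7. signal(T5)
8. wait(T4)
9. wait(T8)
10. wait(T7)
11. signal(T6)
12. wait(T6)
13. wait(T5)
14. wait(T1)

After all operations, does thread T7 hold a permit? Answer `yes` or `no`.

Step 1: wait(T7) -> count=2 queue=[] holders={T7}
Step 2: wait(T5) -> count=1 queue=[] holders={T5,T7}
Step 3: signal(T7) -> count=2 queue=[] holders={T5}
Step 4: wait(T2) -> count=1 queue=[] holders={T2,T5}
Step 5: wait(T6) -> count=0 queue=[] holders={T2,T5,T6}
Step 6: wait(T3) -> count=0 queue=[T3] holders={T2,T5,T6}
Step 7: signal(T5) -> count=0 queue=[] holders={T2,T3,T6}
Step 8: wait(T4) -> count=0 queue=[T4] holders={T2,T3,T6}
Step 9: wait(T8) -> count=0 queue=[T4,T8] holders={T2,T3,T6}
Step 10: wait(T7) -> count=0 queue=[T4,T8,T7] holders={T2,T3,T6}
Step 11: signal(T6) -> count=0 queue=[T8,T7] holders={T2,T3,T4}
Step 12: wait(T6) -> count=0 queue=[T8,T7,T6] holders={T2,T3,T4}
Step 13: wait(T5) -> count=0 queue=[T8,T7,T6,T5] holders={T2,T3,T4}
Step 14: wait(T1) -> count=0 queue=[T8,T7,T6,T5,T1] holders={T2,T3,T4}
Final holders: {T2,T3,T4} -> T7 not in holders

Answer: no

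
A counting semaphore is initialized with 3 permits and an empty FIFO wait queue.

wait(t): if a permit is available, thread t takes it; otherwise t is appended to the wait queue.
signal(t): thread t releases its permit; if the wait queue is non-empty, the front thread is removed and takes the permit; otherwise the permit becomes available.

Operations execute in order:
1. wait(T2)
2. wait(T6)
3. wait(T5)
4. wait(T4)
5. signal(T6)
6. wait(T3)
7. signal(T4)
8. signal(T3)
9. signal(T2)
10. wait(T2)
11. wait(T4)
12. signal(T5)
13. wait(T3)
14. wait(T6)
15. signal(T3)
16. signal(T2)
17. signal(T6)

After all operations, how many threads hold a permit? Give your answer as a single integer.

Answer: 1

Derivation:
Step 1: wait(T2) -> count=2 queue=[] holders={T2}
Step 2: wait(T6) -> count=1 queue=[] holders={T2,T6}
Step 3: wait(T5) -> count=0 queue=[] holders={T2,T5,T6}
Step 4: wait(T4) -> count=0 queue=[T4] holders={T2,T5,T6}
Step 5: signal(T6) -> count=0 queue=[] holders={T2,T4,T5}
Step 6: wait(T3) -> count=0 queue=[T3] holders={T2,T4,T5}
Step 7: signal(T4) -> count=0 queue=[] holders={T2,T3,T5}
Step 8: signal(T3) -> count=1 queue=[] holders={T2,T5}
Step 9: signal(T2) -> count=2 queue=[] holders={T5}
Step 10: wait(T2) -> count=1 queue=[] holders={T2,T5}
Step 11: wait(T4) -> count=0 queue=[] holders={T2,T4,T5}
Step 12: signal(T5) -> count=1 queue=[] holders={T2,T4}
Step 13: wait(T3) -> count=0 queue=[] holders={T2,T3,T4}
Step 14: wait(T6) -> count=0 queue=[T6] holders={T2,T3,T4}
Step 15: signal(T3) -> count=0 queue=[] holders={T2,T4,T6}
Step 16: signal(T2) -> count=1 queue=[] holders={T4,T6}
Step 17: signal(T6) -> count=2 queue=[] holders={T4}
Final holders: {T4} -> 1 thread(s)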